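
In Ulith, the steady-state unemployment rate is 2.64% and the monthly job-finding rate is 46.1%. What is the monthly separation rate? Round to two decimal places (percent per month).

From u* = s/(s+f): s = u·f/(1−u).
s = 0.0264 × 46.1 / (1 − 0.0264) = 1.2170 / 0.9736 ≈ 1.25% per month.

Separation rate ≈ 1.25% per month.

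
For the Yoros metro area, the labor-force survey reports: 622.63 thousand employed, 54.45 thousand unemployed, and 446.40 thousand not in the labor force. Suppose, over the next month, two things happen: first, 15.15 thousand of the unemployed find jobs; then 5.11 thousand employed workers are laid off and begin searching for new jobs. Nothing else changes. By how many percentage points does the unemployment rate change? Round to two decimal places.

Initially, labor force = 622.63 + 54.45 = 677.08 thousand, so u = 54.45/677.08 = 8.04%.
After the first change, unemployed falls and employed rises by 15.15; labor force unchanged → E = 637.78, U = 39.30, labor force = 677.08 thousand.
After the second change, employed falls and unemployed rises by 5.11; labor force unchanged → E = 632.67, U = 44.41, labor force = 677.08 thousand.
New unemployment rate = 44.41 / 677.08 = 6.56%.
Change = 6.56% − 8.04% = −1.48 percentage points.

The unemployment rate changes by −1.48 percentage points.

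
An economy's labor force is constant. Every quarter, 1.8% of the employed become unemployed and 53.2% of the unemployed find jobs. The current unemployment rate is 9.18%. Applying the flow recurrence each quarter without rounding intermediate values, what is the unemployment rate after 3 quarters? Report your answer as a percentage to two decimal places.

Unemployment rate after three quarters ≈ 3.81%.

With a fixed labor force, u_{t+1} = u_t + s·(1−u_t) − f·u_t = u_t·(1−s−f) + s.
Here 1−s−f = 0.450 and s = 0.018.
u_1 = 0.091800 × 0.450 + 0.018 = 0.059310.
u_2 = 0.059310 × 0.450 + 0.018 = 0.044690.
u_3 = 0.044690 × 0.450 + 0.018 = 0.038110.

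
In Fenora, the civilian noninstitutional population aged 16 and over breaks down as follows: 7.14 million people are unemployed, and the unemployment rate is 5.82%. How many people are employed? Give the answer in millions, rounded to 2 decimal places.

Labor force = U / u = 7.14 / 0.0582 ≈ 122.68 million.
Employed = labor force − unemployed = 122.68 − 7.14 = 115.54 million.

About 115.54 million are employed.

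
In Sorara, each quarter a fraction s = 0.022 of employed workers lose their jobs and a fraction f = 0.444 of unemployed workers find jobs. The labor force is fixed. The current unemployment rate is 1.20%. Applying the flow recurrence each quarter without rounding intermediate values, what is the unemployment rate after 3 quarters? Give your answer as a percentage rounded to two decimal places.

Unemployment rate after three quarters ≈ 4.18%.

With a fixed labor force, u_{t+1} = u_t + s·(1−u_t) − f·u_t = u_t·(1−s−f) + s.
Here 1−s−f = 0.534 and s = 0.022.
u_1 = 0.012000 × 0.534 + 0.022 = 0.028408.
u_2 = 0.028408 × 0.534 + 0.022 = 0.037170.
u_3 = 0.037170 × 0.534 + 0.022 = 0.041849.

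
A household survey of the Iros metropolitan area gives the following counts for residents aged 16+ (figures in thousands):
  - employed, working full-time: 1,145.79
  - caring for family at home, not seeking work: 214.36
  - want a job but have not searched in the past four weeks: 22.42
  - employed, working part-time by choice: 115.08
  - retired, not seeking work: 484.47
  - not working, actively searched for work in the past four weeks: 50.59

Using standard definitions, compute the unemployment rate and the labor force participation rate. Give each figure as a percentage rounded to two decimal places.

Employed = 1,145.79 + 115.08 = 1,260.87 thousand.
Unemployed = 50.59 thousand.
Labor force = 1,260.87 + 50.59 = 1,311.46 thousand.
Not in labor force = 214.36 + 22.42 + 484.47 = 721.25 thousand (those not working and not actively searching are outside the labor force — including those who want a job but have given up searching).
Civilian working-age population = 1,311.46 + 721.25 = 2,032.71 thousand.
Unemployment rate = 50.59 / 1,311.46 = 3.86%.
Labor force participation rate = 1,311.46 / 2,032.71 = 64.52%.

Unemployment rate ≈ 3.86%; labor force participation rate ≈ 64.52%.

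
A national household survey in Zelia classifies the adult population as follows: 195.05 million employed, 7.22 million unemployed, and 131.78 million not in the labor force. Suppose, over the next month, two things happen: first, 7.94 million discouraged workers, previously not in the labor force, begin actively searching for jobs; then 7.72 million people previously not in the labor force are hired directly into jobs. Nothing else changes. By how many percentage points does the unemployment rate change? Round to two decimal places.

Initially, labor force = 195.05 + 7.22 = 202.27 million, so u = 7.22/202.27 = 3.57%.
After the first change, unemployed and labor force both rise by 7.94 → E = 195.05, U = 15.16, labor force = 210.21 million.
After the second change, employed and labor force both rise by 7.72; unemployed unchanged → E = 202.77, U = 15.16, labor force = 217.93 million.
New unemployment rate = 15.16 / 217.93 = 6.96%.
Change = 6.96% − 3.57% = +3.39 percentage points.

The unemployment rate changes by +3.39 percentage points.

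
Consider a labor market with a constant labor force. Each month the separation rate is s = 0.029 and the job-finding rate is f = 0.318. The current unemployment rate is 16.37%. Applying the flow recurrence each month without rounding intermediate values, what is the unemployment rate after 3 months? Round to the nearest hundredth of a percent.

Unemployment rate after three months ≈ 10.59%.

With a fixed labor force, u_{t+1} = u_t + s·(1−u_t) − f·u_t = u_t·(1−s−f) + s.
Here 1−s−f = 0.653 and s = 0.029.
u_1 = 0.163700 × 0.653 + 0.029 = 0.135896.
u_2 = 0.135896 × 0.653 + 0.029 = 0.117740.
u_3 = 0.117740 × 0.653 + 0.029 = 0.105884.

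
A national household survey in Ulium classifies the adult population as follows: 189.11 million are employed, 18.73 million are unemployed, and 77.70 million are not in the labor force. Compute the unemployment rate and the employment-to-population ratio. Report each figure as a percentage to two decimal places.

Labor force = employed + unemployed = 189.11 + 18.73 = 207.84 million.
Working-age population = 207.84 + 77.70 = 285.54 million.
Unemployment rate = 18.73 / 207.84 = 9.01%.
Employment-population ratio = 189.11 / 285.54 = 66.23%.

Unemployment rate ≈ 9.01%; employment-population ratio ≈ 66.23%.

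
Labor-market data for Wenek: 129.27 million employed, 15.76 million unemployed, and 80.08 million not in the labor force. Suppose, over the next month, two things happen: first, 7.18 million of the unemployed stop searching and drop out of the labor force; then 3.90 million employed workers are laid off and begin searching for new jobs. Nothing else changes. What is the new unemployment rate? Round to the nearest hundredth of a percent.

Initially, labor force = 129.27 + 15.76 = 145.03 million, so u = 15.76/145.03 = 10.87%.
After the first change, unemployed and labor force both fall by 7.18 → E = 129.27, U = 8.58, labor force = 137.85 million.
After the second change, employed falls and unemployed rises by 3.90; labor force unchanged → E = 125.37, U = 12.48, labor force = 137.85 million.
New unemployment rate = 12.48 / 137.85 = 9.05%.

New unemployment rate ≈ 9.05%.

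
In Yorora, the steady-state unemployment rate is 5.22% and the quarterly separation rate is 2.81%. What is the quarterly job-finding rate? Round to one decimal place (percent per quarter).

From u* = s/(s+f): f = s·(1−u)/u.
f = 2.81 × (1 − 0.0522) / 0.0522 = 2.6633 / 0.0522 ≈ 51.0% per quarter.

Job-finding rate ≈ 51.0% per quarter.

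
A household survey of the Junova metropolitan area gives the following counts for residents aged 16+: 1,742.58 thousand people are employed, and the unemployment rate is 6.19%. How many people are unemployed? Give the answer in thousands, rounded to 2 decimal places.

Let U be the number unemployed. The labor force is E + U, and U/(E+U) = 0.0619.
So U = 0.0619 × 1,742.58 / (1 − 0.0619) = 107.8657 / 0.9381 ≈ 114.98 thousand.

About 114.98 thousand are unemployed.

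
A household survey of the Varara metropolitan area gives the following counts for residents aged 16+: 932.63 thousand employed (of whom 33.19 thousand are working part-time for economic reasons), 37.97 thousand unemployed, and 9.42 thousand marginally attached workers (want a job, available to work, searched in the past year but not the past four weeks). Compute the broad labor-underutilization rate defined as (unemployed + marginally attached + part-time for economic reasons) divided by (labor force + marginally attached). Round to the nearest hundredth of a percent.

Labor force = 932.63 + 37.97 = 970.60 thousand.
Numerator = 37.97 + 9.42 + 33.19 = 80.58 thousand.
Denominator = 970.60 + 9.42 = 980.02 thousand.
Broad rate = 80.58 / 980.02 = 8.22%.

Broad underutilization rate ≈ 8.22%.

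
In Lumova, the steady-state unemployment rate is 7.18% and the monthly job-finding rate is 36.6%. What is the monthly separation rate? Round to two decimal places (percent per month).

From u* = s/(s+f): s = u·f/(1−u).
s = 0.0718 × 36.6 / (1 − 0.0718) = 2.6279 / 0.9282 ≈ 2.83% per month.

Separation rate ≈ 2.83% per month.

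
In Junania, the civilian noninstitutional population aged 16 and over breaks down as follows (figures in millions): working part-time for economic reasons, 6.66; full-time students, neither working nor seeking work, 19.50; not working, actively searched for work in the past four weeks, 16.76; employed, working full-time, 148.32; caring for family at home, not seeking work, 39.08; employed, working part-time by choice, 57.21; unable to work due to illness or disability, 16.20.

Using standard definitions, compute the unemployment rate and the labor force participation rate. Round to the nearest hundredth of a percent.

Unemployment rate ≈ 7.32%; labor force participation rate ≈ 75.38%.

Employed = 6.66 + 148.32 + 57.21 = 212.19 million (anyone who worked, including part-time for economic reasons, counts as employed).
Unemployed = 16.76 million.
Labor force = 212.19 + 16.76 = 228.95 million.
Not in labor force = 19.50 + 39.08 + 16.20 = 74.78 million (those not working and not actively searching are outside the labor force).
Civilian working-age population = 228.95 + 74.78 = 303.73 million.
Unemployment rate = 16.76 / 228.95 = 7.32%.
Labor force participation rate = 228.95 / 303.73 = 75.38%.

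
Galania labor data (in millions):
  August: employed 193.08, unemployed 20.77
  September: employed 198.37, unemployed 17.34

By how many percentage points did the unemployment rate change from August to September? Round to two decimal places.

The unemployment rate changed by −1.67 percentage points.

August: labor force = 193.08 + 20.77 = 213.85; u = 20.77/213.85 = 9.71%.
September: labor force = 198.37 + 17.34 = 215.71; u = 17.34/215.71 = 8.04%.
Change = 8.04% − 9.71% = −1.67 pp.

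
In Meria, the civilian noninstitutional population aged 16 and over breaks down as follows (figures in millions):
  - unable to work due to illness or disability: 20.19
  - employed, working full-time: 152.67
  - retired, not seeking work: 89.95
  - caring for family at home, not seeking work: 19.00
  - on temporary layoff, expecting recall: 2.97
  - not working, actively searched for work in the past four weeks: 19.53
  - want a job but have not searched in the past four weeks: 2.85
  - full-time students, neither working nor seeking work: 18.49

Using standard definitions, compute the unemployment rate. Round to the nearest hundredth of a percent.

Unemployment rate ≈ 12.84%.

Employed = 152.67 million.
Unemployed = 2.97 + 19.53 = 22.50 million (jobless and actively searching, or on temporary layoff).
Labor force = 152.67 + 22.50 = 175.17 million.
Unemployment rate = 22.50 / 175.17 = 12.84%.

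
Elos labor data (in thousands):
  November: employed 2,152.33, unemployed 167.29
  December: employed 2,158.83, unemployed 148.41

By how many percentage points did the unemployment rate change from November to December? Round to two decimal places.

November: labor force = 2,152.33 + 167.29 = 2,319.62; u = 167.29/2,319.62 = 7.21%.
December: labor force = 2,158.83 + 148.41 = 2,307.24; u = 148.41/2,307.24 = 6.43%.
Change = 6.43% − 7.21% = −0.78 pp.

The unemployment rate changed by −0.78 percentage points.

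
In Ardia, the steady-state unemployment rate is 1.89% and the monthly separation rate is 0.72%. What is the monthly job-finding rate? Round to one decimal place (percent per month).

Job-finding rate ≈ 37.4% per month.

From u* = s/(s+f): f = s·(1−u)/u.
f = 0.72 × (1 − 0.0189) / 0.0189 = 0.7064 / 0.0189 ≈ 37.4% per month.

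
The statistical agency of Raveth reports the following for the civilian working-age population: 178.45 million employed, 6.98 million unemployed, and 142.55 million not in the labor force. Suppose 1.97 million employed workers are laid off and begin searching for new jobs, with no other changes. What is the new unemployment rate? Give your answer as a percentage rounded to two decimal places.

New unemployment rate ≈ 4.83%.

Initially, labor force = 178.45 + 6.98 = 185.43 million, so u = 6.98/185.43 = 3.76%.
After the change, employed falls and unemployed rises by 1.97; labor force unchanged → E = 176.48, U = 8.95, labor force = 185.43 million.
New unemployment rate = 8.95 / 185.43 = 4.83%.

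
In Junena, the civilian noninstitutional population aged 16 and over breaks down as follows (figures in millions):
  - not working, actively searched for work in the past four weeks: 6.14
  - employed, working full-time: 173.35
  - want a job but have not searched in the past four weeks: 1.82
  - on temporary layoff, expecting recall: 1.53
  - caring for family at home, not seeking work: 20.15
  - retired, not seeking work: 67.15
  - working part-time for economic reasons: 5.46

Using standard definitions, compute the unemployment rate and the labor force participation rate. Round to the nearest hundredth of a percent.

Employed = 173.35 + 5.46 = 178.81 million (anyone who worked, including part-time for economic reasons, counts as employed).
Unemployed = 6.14 + 1.53 = 7.67 million (jobless and actively searching, or on temporary layoff).
Labor force = 178.81 + 7.67 = 186.48 million.
Not in labor force = 1.82 + 20.15 + 67.15 = 89.12 million (those not working and not actively searching are outside the labor force — including those who want a job but have given up searching).
Civilian working-age population = 186.48 + 89.12 = 275.60 million.
Unemployment rate = 7.67 / 186.48 = 4.11%.
Labor force participation rate = 186.48 / 275.60 = 67.66%.

Unemployment rate ≈ 4.11%; labor force participation rate ≈ 67.66%.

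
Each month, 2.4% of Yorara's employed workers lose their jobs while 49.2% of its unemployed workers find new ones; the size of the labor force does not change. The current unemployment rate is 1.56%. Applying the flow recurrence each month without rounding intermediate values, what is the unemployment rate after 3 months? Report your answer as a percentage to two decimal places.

With a fixed labor force, u_{t+1} = u_t + s·(1−u_t) − f·u_t = u_t·(1−s−f) + s.
Here 1−s−f = 0.484 and s = 0.024.
u_1 = 0.015600 × 0.484 + 0.024 = 0.031550.
u_2 = 0.031550 × 0.484 + 0.024 = 0.039270.
u_3 = 0.039270 × 0.484 + 0.024 = 0.043007.

Unemployment rate after three months ≈ 4.30%.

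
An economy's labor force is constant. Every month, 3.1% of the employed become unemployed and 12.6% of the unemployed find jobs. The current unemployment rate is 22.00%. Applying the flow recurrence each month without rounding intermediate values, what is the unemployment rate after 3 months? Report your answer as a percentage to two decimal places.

With a fixed labor force, u_{t+1} = u_t + s·(1−u_t) − f·u_t = u_t·(1−s−f) + s.
Here 1−s−f = 0.843 and s = 0.031.
u_1 = 0.220000 × 0.843 + 0.031 = 0.216460.
u_2 = 0.216460 × 0.843 + 0.031 = 0.213476.
u_3 = 0.213476 × 0.843 + 0.031 = 0.210960.

Unemployment rate after three months ≈ 21.10%.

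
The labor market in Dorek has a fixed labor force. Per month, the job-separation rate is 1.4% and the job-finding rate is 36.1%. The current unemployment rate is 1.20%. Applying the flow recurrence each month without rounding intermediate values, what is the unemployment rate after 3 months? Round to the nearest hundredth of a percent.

Unemployment rate after three months ≈ 3.11%.

With a fixed labor force, u_{t+1} = u_t + s·(1−u_t) − f·u_t = u_t·(1−s−f) + s.
Here 1−s−f = 0.625 and s = 0.014.
u_1 = 0.012000 × 0.625 + 0.014 = 0.021500.
u_2 = 0.021500 × 0.625 + 0.014 = 0.027437.
u_3 = 0.027437 × 0.625 + 0.014 = 0.031148.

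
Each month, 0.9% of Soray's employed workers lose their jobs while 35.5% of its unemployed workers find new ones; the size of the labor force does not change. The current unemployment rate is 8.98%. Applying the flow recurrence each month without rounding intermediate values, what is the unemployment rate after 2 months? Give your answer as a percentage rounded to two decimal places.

Unemployment rate after two months ≈ 5.10%.

With a fixed labor force, u_{t+1} = u_t + s·(1−u_t) − f·u_t = u_t·(1−s−f) + s.
Here 1−s−f = 0.636 and s = 0.009.
u_1 = 0.089800 × 0.636 + 0.009 = 0.066113.
u_2 = 0.066113 × 0.636 + 0.009 = 0.051048.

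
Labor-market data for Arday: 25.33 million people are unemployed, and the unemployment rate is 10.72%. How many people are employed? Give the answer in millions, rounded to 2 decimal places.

About 210.96 million are employed.

Labor force = U / u = 25.33 / 0.1072 ≈ 236.29 million.
Employed = labor force − unemployed = 236.29 − 25.33 = 210.96 million.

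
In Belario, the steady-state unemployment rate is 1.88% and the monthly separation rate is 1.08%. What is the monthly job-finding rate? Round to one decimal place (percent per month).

Job-finding rate ≈ 56.4% per month.

From u* = s/(s+f): f = s·(1−u)/u.
f = 1.08 × (1 − 0.0188) / 0.0188 = 1.0597 / 0.0188 ≈ 56.4% per month.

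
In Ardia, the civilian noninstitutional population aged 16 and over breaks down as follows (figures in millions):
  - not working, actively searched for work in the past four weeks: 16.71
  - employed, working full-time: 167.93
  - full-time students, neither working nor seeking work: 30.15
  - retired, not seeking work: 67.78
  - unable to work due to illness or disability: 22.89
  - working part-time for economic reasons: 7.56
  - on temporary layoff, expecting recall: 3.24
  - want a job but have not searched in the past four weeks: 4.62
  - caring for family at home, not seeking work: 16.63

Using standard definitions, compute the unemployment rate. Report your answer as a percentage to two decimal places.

Unemployment rate ≈ 10.21%.

Employed = 167.93 + 7.56 = 175.49 million (anyone who worked, including part-time for economic reasons, counts as employed).
Unemployed = 16.71 + 3.24 = 19.95 million (jobless and actively searching, or on temporary layoff).
Labor force = 175.49 + 19.95 = 195.44 million.
Unemployment rate = 19.95 / 195.44 = 10.21%.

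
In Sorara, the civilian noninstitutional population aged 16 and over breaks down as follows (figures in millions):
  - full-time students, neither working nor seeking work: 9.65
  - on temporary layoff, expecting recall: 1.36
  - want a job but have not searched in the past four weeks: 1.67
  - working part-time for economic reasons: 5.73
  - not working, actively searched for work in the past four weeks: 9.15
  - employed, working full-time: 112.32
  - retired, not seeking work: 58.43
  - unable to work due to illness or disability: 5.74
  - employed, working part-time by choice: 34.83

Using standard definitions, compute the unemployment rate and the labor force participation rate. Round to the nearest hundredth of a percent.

Unemployment rate ≈ 6.43%; labor force participation rate ≈ 68.40%.

Employed = 5.73 + 112.32 + 34.83 = 152.88 million (anyone who worked, including part-time for economic reasons, counts as employed).
Unemployed = 1.36 + 9.15 = 10.51 million (jobless and actively searching, or on temporary layoff).
Labor force = 152.88 + 10.51 = 163.39 million.
Not in labor force = 9.65 + 1.67 + 58.43 + 5.74 = 75.49 million (those not working and not actively searching are outside the labor force — including those who want a job but have given up searching).
Civilian working-age population = 163.39 + 75.49 = 238.88 million.
Unemployment rate = 10.51 / 163.39 = 6.43%.
Labor force participation rate = 163.39 / 238.88 = 68.40%.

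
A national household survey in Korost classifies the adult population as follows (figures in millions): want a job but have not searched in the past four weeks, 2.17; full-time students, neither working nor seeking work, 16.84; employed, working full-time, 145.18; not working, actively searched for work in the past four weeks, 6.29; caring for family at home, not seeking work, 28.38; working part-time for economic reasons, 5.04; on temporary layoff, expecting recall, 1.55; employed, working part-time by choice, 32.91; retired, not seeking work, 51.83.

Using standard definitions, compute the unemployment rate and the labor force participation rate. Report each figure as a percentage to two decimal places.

Employed = 145.18 + 5.04 + 32.91 = 183.13 million (anyone who worked, including part-time for economic reasons, counts as employed).
Unemployed = 6.29 + 1.55 = 7.84 million (jobless and actively searching, or on temporary layoff).
Labor force = 183.13 + 7.84 = 190.97 million.
Not in labor force = 2.17 + 16.84 + 28.38 + 51.83 = 99.22 million (those not working and not actively searching are outside the labor force — including those who want a job but have given up searching).
Civilian working-age population = 190.97 + 99.22 = 290.19 million.
Unemployment rate = 7.84 / 190.97 = 4.11%.
Labor force participation rate = 190.97 / 290.19 = 65.81%.

Unemployment rate ≈ 4.11%; labor force participation rate ≈ 65.81%.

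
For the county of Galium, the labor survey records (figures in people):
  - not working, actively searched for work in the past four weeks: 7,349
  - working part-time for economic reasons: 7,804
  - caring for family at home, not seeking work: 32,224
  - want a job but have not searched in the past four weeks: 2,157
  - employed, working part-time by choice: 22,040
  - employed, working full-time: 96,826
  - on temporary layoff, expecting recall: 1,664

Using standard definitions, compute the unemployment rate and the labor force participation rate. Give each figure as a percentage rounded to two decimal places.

Unemployment rate ≈ 6.64%; labor force participation rate ≈ 79.78%.

Employed = 7,804 + 22,040 + 96,826 = 126,670 (anyone who worked, including part-time for economic reasons, counts as employed).
Unemployed = 7,349 + 1,664 = 9,013 (jobless and actively searching, or on temporary layoff).
Labor force = 126,670 + 9,013 = 135,683.
Not in labor force = 32,224 + 2,157 = 34,381 (those not working and not actively searching are outside the labor force — including those who want a job but have given up searching).
Civilian working-age population = 135,683 + 34,381 = 170,064.
Unemployment rate = 9,013 / 135,683 = 6.64%.
Labor force participation rate = 135,683 / 170,064 = 79.78%.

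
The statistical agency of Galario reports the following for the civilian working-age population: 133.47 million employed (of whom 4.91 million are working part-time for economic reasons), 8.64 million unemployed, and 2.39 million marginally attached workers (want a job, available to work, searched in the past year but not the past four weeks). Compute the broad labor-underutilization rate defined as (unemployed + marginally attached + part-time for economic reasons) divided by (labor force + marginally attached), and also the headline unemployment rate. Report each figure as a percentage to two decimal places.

Broad underutilization rate ≈ 11.03%; headline unemployment rate ≈ 6.08%.

Labor force = 133.47 + 8.64 = 142.11 million.
Numerator = 8.64 + 2.39 + 4.91 = 15.94 million.
Denominator = 142.11 + 2.39 = 144.50 million.
Broad rate = 15.94 / 144.50 = 11.03%.
Headline unemployment rate = 8.64 / 142.11 = 6.08%.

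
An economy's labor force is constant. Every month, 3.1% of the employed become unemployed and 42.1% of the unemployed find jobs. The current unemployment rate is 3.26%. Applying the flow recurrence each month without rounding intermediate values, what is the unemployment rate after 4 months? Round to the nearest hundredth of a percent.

Unemployment rate after four months ≈ 6.53%.

With a fixed labor force, u_{t+1} = u_t + s·(1−u_t) − f·u_t = u_t·(1−s−f) + s.
Here 1−s−f = 0.548 and s = 0.031.
u_1 = 0.032600 × 0.548 + 0.031 = 0.048865.
u_2 = 0.048865 × 0.548 + 0.031 = 0.057778.
u_3 = 0.057778 × 0.548 + 0.031 = 0.062662.
u_4 = 0.062662 × 0.548 + 0.031 = 0.065339.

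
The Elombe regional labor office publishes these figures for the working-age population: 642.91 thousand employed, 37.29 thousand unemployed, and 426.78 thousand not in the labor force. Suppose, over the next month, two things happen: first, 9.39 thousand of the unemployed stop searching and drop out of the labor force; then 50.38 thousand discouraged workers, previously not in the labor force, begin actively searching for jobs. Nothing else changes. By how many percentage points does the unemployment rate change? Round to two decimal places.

Initially, labor force = 642.91 + 37.29 = 680.20 thousand, so u = 37.29/680.20 = 5.48%.
After the first change, unemployed and labor force both fall by 9.39 → E = 642.91, U = 27.90, labor force = 670.81 thousand.
After the second change, unemployed and labor force both rise by 50.38 → E = 642.91, U = 78.28, labor force = 721.19 thousand.
New unemployment rate = 78.28 / 721.19 = 10.85%.
Change = 10.85% − 5.48% = +5.37 percentage points.

The unemployment rate changes by +5.37 percentage points.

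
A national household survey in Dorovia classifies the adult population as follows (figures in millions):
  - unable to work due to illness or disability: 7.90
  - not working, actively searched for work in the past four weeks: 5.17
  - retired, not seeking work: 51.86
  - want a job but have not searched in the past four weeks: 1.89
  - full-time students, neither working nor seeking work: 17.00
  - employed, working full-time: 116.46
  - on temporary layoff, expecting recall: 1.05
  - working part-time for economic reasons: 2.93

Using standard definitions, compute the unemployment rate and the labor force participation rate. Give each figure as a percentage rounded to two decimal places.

Employed = 116.46 + 2.93 = 119.39 million (anyone who worked, including part-time for economic reasons, counts as employed).
Unemployed = 5.17 + 1.05 = 6.22 million (jobless and actively searching, or on temporary layoff).
Labor force = 119.39 + 6.22 = 125.61 million.
Not in labor force = 7.90 + 51.86 + 1.89 + 17.00 = 78.65 million (those not working and not actively searching are outside the labor force — including those who want a job but have given up searching).
Civilian working-age population = 125.61 + 78.65 = 204.26 million.
Unemployment rate = 6.22 / 125.61 = 4.95%.
Labor force participation rate = 125.61 / 204.26 = 61.50%.

Unemployment rate ≈ 4.95%; labor force participation rate ≈ 61.50%.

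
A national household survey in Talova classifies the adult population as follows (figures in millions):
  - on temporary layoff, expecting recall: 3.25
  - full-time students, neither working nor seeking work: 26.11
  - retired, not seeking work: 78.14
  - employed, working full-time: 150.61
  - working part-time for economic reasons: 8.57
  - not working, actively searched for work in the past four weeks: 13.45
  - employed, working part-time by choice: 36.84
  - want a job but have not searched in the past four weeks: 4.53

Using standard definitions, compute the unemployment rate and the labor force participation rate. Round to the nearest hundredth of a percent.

Employed = 150.61 + 8.57 + 36.84 = 196.02 million (anyone who worked, including part-time for economic reasons, counts as employed).
Unemployed = 3.25 + 13.45 = 16.70 million (jobless and actively searching, or on temporary layoff).
Labor force = 196.02 + 16.70 = 212.72 million.
Not in labor force = 26.11 + 78.14 + 4.53 = 108.78 million (those not working and not actively searching are outside the labor force — including those who want a job but have given up searching).
Civilian working-age population = 212.72 + 108.78 = 321.50 million.
Unemployment rate = 16.70 / 212.72 = 7.85%.
Labor force participation rate = 212.72 / 321.50 = 66.16%.

Unemployment rate ≈ 7.85%; labor force participation rate ≈ 66.16%.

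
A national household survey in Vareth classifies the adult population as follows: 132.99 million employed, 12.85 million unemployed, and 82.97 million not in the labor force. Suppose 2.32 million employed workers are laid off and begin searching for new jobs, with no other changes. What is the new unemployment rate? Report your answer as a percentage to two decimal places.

Initially, labor force = 132.99 + 12.85 = 145.84 million, so u = 12.85/145.84 = 8.81%.
After the change, employed falls and unemployed rises by 2.32; labor force unchanged → E = 130.67, U = 15.17, labor force = 145.84 million.
New unemployment rate = 15.17 / 145.84 = 10.40%.

New unemployment rate ≈ 10.40%.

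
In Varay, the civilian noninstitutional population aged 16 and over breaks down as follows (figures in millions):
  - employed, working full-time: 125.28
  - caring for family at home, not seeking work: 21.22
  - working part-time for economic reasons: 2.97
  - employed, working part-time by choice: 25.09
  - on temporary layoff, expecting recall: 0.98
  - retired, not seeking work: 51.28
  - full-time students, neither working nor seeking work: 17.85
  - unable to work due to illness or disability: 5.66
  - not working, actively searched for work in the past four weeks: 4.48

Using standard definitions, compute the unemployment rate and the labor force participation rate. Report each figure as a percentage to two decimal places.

Unemployment rate ≈ 3.44%; labor force participation rate ≈ 62.32%.

Employed = 125.28 + 2.97 + 25.09 = 153.34 million (anyone who worked, including part-time for economic reasons, counts as employed).
Unemployed = 0.98 + 4.48 = 5.46 million (jobless and actively searching, or on temporary layoff).
Labor force = 153.34 + 5.46 = 158.80 million.
Not in labor force = 21.22 + 51.28 + 17.85 + 5.66 = 96.01 million (those not working and not actively searching are outside the labor force).
Civilian working-age population = 158.80 + 96.01 = 254.81 million.
Unemployment rate = 5.46 / 158.80 = 3.44%.
Labor force participation rate = 158.80 / 254.81 = 62.32%.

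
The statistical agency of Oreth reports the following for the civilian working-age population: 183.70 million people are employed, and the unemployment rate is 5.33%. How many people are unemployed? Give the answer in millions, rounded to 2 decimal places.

Let U be the number unemployed. The labor force is E + U, and U/(E+U) = 0.0533.
So U = 0.0533 × 183.70 / (1 − 0.0533) = 9.7912 / 0.9467 ≈ 10.34 million.

About 10.34 million are unemployed.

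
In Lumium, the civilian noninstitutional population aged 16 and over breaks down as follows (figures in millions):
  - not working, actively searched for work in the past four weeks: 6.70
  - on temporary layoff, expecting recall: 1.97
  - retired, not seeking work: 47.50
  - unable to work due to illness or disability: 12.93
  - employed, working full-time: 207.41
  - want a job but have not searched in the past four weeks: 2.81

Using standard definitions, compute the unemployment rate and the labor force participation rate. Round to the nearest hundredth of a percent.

Employed = 207.41 million.
Unemployed = 6.70 + 1.97 = 8.67 million (jobless and actively searching, or on temporary layoff).
Labor force = 207.41 + 8.67 = 216.08 million.
Not in labor force = 47.50 + 12.93 + 2.81 = 63.24 million (those not working and not actively searching are outside the labor force — including those who want a job but have given up searching).
Civilian working-age population = 216.08 + 63.24 = 279.32 million.
Unemployment rate = 8.67 / 216.08 = 4.01%.
Labor force participation rate = 216.08 / 279.32 = 77.36%.

Unemployment rate ≈ 4.01%; labor force participation rate ≈ 77.36%.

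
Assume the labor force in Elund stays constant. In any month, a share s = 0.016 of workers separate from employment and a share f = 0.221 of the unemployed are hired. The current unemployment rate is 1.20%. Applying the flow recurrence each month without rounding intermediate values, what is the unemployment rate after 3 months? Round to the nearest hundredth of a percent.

Unemployment rate after three months ≈ 4.29%.

With a fixed labor force, u_{t+1} = u_t + s·(1−u_t) − f·u_t = u_t·(1−s−f) + s.
Here 1−s−f = 0.763 and s = 0.016.
u_1 = 0.012000 × 0.763 + 0.016 = 0.025156.
u_2 = 0.025156 × 0.763 + 0.016 = 0.035194.
u_3 = 0.035194 × 0.763 + 0.016 = 0.042853.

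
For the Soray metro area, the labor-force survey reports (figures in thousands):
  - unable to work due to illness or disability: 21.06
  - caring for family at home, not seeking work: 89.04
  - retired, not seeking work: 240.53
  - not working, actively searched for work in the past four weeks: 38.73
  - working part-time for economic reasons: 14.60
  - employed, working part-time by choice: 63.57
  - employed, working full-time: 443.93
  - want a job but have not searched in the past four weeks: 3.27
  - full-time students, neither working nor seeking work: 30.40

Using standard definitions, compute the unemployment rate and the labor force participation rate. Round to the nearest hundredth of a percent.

Unemployment rate ≈ 6.91%; labor force participation rate ≈ 59.34%.

Employed = 14.60 + 63.57 + 443.93 = 522.10 thousand (anyone who worked, including part-time for economic reasons, counts as employed).
Unemployed = 38.73 thousand.
Labor force = 522.10 + 38.73 = 560.83 thousand.
Not in labor force = 21.06 + 89.04 + 240.53 + 3.27 + 30.40 = 384.30 thousand (those not working and not actively searching are outside the labor force — including those who want a job but have given up searching).
Civilian working-age population = 560.83 + 384.30 = 945.13 thousand.
Unemployment rate = 38.73 / 560.83 = 6.91%.
Labor force participation rate = 560.83 / 945.13 = 59.34%.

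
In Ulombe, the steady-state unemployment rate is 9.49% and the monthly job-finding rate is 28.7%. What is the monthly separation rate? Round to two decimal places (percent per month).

Separation rate ≈ 3.01% per month.

From u* = s/(s+f): s = u·f/(1−u).
s = 0.0949 × 28.7 / (1 − 0.0949) = 2.7236 / 0.9051 ≈ 3.01% per month.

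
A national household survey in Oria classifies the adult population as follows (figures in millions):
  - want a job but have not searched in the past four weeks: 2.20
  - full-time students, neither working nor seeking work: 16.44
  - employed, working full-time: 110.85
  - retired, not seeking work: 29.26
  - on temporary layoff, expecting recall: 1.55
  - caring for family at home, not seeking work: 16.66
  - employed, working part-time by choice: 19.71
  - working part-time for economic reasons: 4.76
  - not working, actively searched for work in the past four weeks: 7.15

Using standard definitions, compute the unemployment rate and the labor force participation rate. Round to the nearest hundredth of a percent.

Unemployment rate ≈ 6.04%; labor force participation rate ≈ 69.05%.

Employed = 110.85 + 19.71 + 4.76 = 135.32 million (anyone who worked, including part-time for economic reasons, counts as employed).
Unemployed = 1.55 + 7.15 = 8.70 million (jobless and actively searching, or on temporary layoff).
Labor force = 135.32 + 8.70 = 144.02 million.
Not in labor force = 2.20 + 16.44 + 29.26 + 16.66 = 64.56 million (those not working and not actively searching are outside the labor force — including those who want a job but have given up searching).
Civilian working-age population = 144.02 + 64.56 = 208.58 million.
Unemployment rate = 8.70 / 144.02 = 6.04%.
Labor force participation rate = 144.02 / 208.58 = 69.05%.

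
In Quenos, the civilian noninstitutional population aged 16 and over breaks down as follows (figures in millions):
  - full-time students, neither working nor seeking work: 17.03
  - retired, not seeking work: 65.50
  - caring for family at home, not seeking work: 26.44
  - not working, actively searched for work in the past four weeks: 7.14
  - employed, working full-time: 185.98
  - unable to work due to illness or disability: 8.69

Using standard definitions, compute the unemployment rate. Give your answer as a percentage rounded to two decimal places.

Unemployment rate ≈ 3.70%.

Employed = 185.98 million.
Unemployed = 7.14 million.
Labor force = 185.98 + 7.14 = 193.12 million.
Unemployment rate = 7.14 / 193.12 = 3.70%.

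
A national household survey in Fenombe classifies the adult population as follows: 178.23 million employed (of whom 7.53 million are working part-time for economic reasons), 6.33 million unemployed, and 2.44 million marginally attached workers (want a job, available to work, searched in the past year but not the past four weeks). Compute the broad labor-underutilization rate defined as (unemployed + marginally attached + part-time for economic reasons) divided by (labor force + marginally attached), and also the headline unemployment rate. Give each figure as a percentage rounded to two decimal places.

Labor force = 178.23 + 6.33 = 184.56 million.
Numerator = 6.33 + 2.44 + 7.53 = 16.30 million.
Denominator = 184.56 + 2.44 = 187.00 million.
Broad rate = 16.30 / 187.00 = 8.72%.
Headline unemployment rate = 6.33 / 184.56 = 3.43%.

Broad underutilization rate ≈ 8.72%; headline unemployment rate ≈ 3.43%.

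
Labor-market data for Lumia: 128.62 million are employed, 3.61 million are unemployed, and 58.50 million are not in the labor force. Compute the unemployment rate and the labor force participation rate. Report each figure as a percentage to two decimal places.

Labor force = employed + unemployed = 128.62 + 3.61 = 132.23 million.
Working-age population = 132.23 + 58.50 = 190.73 million.
Unemployment rate = 3.61 / 132.23 = 2.73%.
Labor force participation rate = 132.23 / 190.73 = 69.33%.

Unemployment rate ≈ 2.73%; labor force participation rate ≈ 69.33%.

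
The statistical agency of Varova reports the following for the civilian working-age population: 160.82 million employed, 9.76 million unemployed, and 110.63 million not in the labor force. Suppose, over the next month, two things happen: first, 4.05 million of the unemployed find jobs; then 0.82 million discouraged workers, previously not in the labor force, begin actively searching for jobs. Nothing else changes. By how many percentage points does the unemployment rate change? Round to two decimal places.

The unemployment rate changes by −1.91 percentage points.

Initially, labor force = 160.82 + 9.76 = 170.58 million, so u = 9.76/170.58 = 5.72%.
After the first change, unemployed falls and employed rises by 4.05; labor force unchanged → E = 164.87, U = 5.71, labor force = 170.58 million.
After the second change, unemployed and labor force both rise by 0.82 → E = 164.87, U = 6.53, labor force = 171.40 million.
New unemployment rate = 6.53 / 171.40 = 3.81%.
Change = 3.81% − 5.72% = −1.91 percentage points.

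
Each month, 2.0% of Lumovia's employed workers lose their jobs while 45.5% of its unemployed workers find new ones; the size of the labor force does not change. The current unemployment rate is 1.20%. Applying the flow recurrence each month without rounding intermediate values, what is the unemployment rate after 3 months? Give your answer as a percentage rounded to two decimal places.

With a fixed labor force, u_{t+1} = u_t + s·(1−u_t) − f·u_t = u_t·(1−s−f) + s.
Here 1−s−f = 0.525 and s = 0.020.
u_1 = 0.012000 × 0.525 + 0.020 = 0.026300.
u_2 = 0.026300 × 0.525 + 0.020 = 0.033808.
u_3 = 0.033808 × 0.525 + 0.020 = 0.037749.

Unemployment rate after three months ≈ 3.77%.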